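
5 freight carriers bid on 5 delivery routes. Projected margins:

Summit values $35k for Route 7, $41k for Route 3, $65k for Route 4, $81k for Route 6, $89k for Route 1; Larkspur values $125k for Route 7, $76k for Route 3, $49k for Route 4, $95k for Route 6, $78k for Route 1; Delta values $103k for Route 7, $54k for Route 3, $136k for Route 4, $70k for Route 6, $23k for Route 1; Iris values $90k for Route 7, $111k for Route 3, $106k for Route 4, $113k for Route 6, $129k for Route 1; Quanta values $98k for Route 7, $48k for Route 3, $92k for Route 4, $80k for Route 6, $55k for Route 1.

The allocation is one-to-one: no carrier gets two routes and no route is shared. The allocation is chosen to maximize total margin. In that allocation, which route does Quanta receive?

Optimal: Summit→Route 1 ($89k), Larkspur→Route 7 ($125k), Delta→Route 4 ($136k), Iris→Route 3 ($111k), Quanta→Route 6 ($80k) — total 89+125+136+111+80 = $541k.
Column-greedy (each route in turn goes to its best remaining carrier) gives $508k, worse by 33.
No other one-to-one assignment exceeds $541k.
Quanta's own top route is Route 7 ($98k), but forcing Quanta→Route 7 and reassigning the rest optimally gives only $529k — worse by 12.

Quanta receives Route 6.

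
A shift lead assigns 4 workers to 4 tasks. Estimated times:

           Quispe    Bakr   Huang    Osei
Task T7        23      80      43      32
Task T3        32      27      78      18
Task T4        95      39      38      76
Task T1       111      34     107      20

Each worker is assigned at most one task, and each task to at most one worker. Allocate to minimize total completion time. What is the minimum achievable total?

Min total: 108 min

Optimal: Quispe→Task T7 (23 min), Bakr→Task T3 (27 min), Huang→Task T4 (38 min), Osei→Task T1 (20 min) — total 23+27+38+20 = 108 min.
Min-entry greedy (repeatedly take the single cheapest remaining cell) gives 113 min, worse by 5.
Every other assignment is strictly worse.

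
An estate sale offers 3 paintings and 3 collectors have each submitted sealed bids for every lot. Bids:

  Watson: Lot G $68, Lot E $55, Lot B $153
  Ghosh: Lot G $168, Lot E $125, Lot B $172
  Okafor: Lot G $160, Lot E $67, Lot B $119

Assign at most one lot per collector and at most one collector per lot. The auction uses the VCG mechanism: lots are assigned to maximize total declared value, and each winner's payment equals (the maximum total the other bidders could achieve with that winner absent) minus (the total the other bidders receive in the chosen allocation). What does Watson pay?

Efficient allocation: Watson→Lot B ($153), Ghosh→Lot E ($125), Okafor→Lot G ($160); total welfare W = $438.
Watson receives Lot B at value $153, so the others get W − 153 = $285.
Without Watson: best allocation of the remaining 2 bidders over all 3 lots is Ghosh→Lot B ($172), Okafor→Lot G ($160), total $332.
VCG payment = (others' best without Watson) − (others' welfare with Watson) = 332 − 285 = $47.

Watson pays $47.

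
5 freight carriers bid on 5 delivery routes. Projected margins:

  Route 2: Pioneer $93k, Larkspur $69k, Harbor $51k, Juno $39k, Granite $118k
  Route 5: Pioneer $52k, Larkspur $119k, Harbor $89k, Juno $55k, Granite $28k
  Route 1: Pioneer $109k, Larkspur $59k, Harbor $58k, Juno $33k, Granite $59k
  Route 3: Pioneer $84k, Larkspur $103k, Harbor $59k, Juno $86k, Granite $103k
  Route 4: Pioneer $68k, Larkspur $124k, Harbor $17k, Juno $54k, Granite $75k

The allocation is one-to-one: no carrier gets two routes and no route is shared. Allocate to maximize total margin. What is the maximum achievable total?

Max total: $526k

Optimal: Pioneer→Route 1 ($109k), Larkspur→Route 4 ($124k), Harbor→Route 5 ($89k), Juno→Route 3 ($86k), Granite→Route 2 ($118k) — total 109+124+89+86+118 = $526k.
Column-greedy (each route in turn goes to its best remaining carrier) gives $449k, worse by 77.
Swapping Juno↔Larkspur (Juno→Route 4 $54k, Larkspur→Route 3 $103k) loses 53.
No other one-to-one assignment exceeds $526k.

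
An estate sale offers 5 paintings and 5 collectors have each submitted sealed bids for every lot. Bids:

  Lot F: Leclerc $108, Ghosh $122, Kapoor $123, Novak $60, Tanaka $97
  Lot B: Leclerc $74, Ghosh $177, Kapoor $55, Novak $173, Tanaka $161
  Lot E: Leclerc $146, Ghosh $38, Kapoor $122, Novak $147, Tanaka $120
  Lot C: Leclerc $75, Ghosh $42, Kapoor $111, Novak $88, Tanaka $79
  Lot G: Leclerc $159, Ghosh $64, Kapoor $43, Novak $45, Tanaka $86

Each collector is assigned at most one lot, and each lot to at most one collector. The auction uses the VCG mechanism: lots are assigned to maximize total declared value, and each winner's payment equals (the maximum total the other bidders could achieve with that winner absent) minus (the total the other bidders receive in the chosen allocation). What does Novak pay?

Novak pays $26.

Efficient allocation: Leclerc→Lot G ($159), Ghosh→Lot F ($122), Kapoor→Lot C ($111), Novak→Lot E ($147), Tanaka→Lot B ($161); total welfare W = $700.
Novak receives Lot E at value $147, so the others get W − 147 = $553.
Without Novak: best allocation of the remaining 4 bidders over all 5 lots is Leclerc→Lot G ($159), Ghosh→Lot B ($177), Kapoor→Lot F ($123), Tanaka→Lot E ($120), total $579.
VCG payment = (others' best without Novak) − (others' welfare with Novak) = 579 − 553 = $26.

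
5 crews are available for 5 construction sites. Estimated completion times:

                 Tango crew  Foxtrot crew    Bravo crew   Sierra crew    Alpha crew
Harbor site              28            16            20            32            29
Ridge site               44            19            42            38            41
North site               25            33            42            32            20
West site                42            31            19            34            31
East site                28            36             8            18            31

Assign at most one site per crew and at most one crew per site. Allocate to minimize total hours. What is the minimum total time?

Treat this as an assignment problem: match each crew to one site.
Optimal: Tango crew→Harbor site (28 hours), Foxtrot crew→Ridge site (19 hours), Bravo crew→West site (19 hours), Sierra crew→East site (18 hours), Alpha crew→North site (20 hours) — total 28+19+19+18+20 = 104 hours.
Min-entry greedy (repeatedly take the single cheapest remaining cell) gives 122 hours, worse by 18.
Next-best assignment: Tango crew→Harbor site, Foxtrot crew→Ridge site, Bravo crew→East site, Sierra crew→West site, Alpha crew→North site = 109 hours.
No other one-to-one assignment undercuts 104 hours.

Minimum total: 104 hours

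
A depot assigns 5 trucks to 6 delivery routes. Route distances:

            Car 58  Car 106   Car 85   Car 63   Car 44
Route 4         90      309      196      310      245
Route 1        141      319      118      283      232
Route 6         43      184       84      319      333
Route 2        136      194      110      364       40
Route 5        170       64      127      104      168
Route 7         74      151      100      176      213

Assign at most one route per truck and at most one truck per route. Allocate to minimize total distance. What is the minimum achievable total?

Minimum total: 441 km

Optimal: Car 58→Route 6 (43 km), Car 106→Route 5 (64 km), Car 85→Route 1 (118 km), Car 63→Route 7 (176 km), Car 44→Route 2 (40 km) — total 43+64+118+176+40 = 441 km.
Column-greedy (each route in turn goes to its cheapest remaining truck) gives 536 km, worse by 95.
Swapping Car 44↔Car 58 (Car 44→Route 6 333 km, Car 58→Route 2 136 km) adds 386.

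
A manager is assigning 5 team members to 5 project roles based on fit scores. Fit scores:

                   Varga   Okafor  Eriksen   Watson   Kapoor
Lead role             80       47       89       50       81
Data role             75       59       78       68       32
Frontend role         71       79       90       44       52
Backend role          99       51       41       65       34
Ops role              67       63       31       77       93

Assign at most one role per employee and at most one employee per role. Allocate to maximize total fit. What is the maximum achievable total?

Optimal: Varga→Backend role (99 pts), Okafor→Frontend role (79 pts), Eriksen→Lead role (89 pts), Watson→Data role (68 pts), Kapoor→Ops role (93 pts) — total 99+79+89+68+93 = 428 pts.
Row-greedy (each employee in turn takes its best remaining role) gives 376 pts, worse by 52.
Checked against all permutations: 428 pts is optimal.

Max total: 428 pts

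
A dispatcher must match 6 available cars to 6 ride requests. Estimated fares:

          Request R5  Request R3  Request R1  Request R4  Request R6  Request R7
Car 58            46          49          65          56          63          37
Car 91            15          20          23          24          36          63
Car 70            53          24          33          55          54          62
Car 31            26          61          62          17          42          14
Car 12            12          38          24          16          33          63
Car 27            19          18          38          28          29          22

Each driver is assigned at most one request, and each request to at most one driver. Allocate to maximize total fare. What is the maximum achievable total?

Maximum total: $307

Optimal: Car 58→Request R4 ($56), Car 91→Request R6 ($36), Car 70→Request R5 ($53), Car 31→Request R3 ($61), Car 12→Request R7 ($63), Car 27→Request R1 ($38) — total 56+36+53+61+63+38 = $307.
Row-greedy (each driver in turn takes its best remaining request) gives $296, worse by 11.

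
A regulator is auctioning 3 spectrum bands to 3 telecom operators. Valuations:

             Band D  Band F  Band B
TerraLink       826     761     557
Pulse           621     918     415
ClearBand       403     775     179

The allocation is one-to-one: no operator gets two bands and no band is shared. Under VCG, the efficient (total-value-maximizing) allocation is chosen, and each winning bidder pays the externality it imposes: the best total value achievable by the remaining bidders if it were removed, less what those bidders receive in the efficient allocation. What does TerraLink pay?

TerraLink pays $206M.

Efficient allocation: TerraLink→Band D ($826M), Pulse→Band B ($415M), ClearBand→Band F ($775M); total welfare W = $2016M.
TerraLink receives Band D at value $826M, so the others get W − 826 = $1190M.
Without TerraLink: best allocation of the remaining 2 bidders over all 3 bands is Pulse→Band D ($621M), ClearBand→Band F ($775M), total $1396M.
VCG payment = (others' best without TerraLink) − (others' welfare with TerraLink) = 1396 − 1190 = $206M.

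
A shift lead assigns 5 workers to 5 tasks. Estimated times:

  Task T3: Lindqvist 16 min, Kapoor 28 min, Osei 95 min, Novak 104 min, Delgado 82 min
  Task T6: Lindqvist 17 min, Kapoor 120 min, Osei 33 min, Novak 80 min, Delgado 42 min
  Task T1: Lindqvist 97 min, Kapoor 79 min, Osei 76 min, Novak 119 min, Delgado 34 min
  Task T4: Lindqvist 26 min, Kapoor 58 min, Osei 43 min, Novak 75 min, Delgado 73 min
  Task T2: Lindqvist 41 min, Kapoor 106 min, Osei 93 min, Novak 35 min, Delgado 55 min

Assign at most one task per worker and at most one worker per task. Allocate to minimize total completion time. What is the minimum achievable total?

Minimum total: 156 min

Optimal: Lindqvist→Task T4 (26 min), Kapoor→Task T3 (28 min), Osei→Task T6 (33 min), Novak→Task T2 (35 min), Delgado→Task T1 (34 min) — total 26+28+33+35+34 = 156 min.
Row-greedy (each worker in turn takes its cheapest remaining task) gives 176 min, worse by 20.
Next-best assignment: Lindqvist→Task T6, Kapoor→Task T3, Osei→Task T4, Novak→Task T2, Delgado→Task T1 = 157 min.
Checked against all permutations: 156 min is optimal.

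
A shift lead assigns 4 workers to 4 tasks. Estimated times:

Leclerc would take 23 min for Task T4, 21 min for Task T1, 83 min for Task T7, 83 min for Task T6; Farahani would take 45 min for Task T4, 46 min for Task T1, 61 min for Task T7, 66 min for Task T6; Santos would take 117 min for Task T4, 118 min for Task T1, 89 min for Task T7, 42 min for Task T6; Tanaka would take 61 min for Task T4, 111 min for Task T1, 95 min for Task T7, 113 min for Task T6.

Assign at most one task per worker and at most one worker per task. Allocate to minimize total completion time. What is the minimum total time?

Optimal: Leclerc→Task T1 (21 min), Farahani→Task T7 (61 min), Santos→Task T6 (42 min), Tanaka→Task T4 (61 min) — total 21+61+42+61 = 185 min.
Column-greedy (each task in turn goes to its cheapest remaining worker) gives 271 min, worse by 86.

Min total: 185 min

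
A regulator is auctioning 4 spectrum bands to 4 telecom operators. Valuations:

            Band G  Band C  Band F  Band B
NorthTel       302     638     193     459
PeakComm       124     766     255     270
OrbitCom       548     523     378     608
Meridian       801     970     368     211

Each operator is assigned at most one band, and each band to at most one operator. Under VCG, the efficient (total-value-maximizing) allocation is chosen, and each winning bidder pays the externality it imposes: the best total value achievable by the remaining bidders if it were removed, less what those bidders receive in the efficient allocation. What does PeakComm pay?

PeakComm pays $409M.

Efficient allocation: NorthTel→Band B ($459M), PeakComm→Band C ($766M), OrbitCom→Band F ($378M), Meridian→Band G ($801M); total welfare W = $2404M.
PeakComm receives Band C at value $766M, so the others get W − 766 = $1638M.
Without PeakComm: best allocation of the remaining 3 bidders over all 4 bands is NorthTel→Band C ($638M), OrbitCom→Band B ($608M), Meridian→Band G ($801M), total $2047M.
VCG payment = (others' best without PeakComm) − (others' welfare with PeakComm) = 2047 − 1638 = $409M.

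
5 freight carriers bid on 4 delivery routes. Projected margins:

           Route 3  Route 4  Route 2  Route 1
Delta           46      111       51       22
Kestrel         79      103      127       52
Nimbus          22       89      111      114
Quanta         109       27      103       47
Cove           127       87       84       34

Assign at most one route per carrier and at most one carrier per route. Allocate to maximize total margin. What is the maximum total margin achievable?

This is a one-to-one assignment (maximum-weight bipartite matching).
Optimal: Cove→Route 3 ($127k), Delta→Route 4 ($111k), Kestrel→Route 2 ($127k), Nimbus→Route 1 ($114k) — total 127+111+127+114 = $479k.
Row-greedy (each carrier in turn takes its best remaining route) gives $461k, worse by 18.

Max total: $479k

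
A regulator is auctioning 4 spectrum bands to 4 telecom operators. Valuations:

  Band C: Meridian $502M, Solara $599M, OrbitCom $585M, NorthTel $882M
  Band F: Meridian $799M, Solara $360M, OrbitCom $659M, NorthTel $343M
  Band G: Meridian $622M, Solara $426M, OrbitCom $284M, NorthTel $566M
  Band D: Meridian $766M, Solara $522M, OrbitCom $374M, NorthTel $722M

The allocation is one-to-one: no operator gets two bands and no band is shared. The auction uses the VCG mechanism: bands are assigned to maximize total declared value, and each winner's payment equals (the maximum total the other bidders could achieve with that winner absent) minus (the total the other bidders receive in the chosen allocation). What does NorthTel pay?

Efficient allocation: Meridian→Band D ($766M), Solara→Band G ($426M), OrbitCom→Band F ($659M), NorthTel→Band C ($882M); total welfare W = $2733M.
NorthTel receives Band C at value $882M, so the others get W − 882 = $1851M.
Without NorthTel: best allocation of the remaining 3 bidders over all 4 bands is Meridian→Band D ($766M), Solara→Band C ($599M), OrbitCom→Band F ($659M), total $2024M.
VCG payment = (others' best without NorthTel) − (others' welfare with NorthTel) = 2024 − 1851 = $173M.

NorthTel pays $173M.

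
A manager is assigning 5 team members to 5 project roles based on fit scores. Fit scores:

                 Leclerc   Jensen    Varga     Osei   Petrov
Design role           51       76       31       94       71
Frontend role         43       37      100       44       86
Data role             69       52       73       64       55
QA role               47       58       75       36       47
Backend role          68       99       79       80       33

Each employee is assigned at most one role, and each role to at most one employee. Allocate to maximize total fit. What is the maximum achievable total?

Optimal: Leclerc→Data role (69 pts), Jensen→Backend role (99 pts), Varga→QA role (75 pts), Osei→Design role (94 pts), Petrov→Frontend role (86 pts) — total 69+99+75+94+86 = 423 pts.
No other one-to-one assignment exceeds 423 pts.

Maximum total: 423 pts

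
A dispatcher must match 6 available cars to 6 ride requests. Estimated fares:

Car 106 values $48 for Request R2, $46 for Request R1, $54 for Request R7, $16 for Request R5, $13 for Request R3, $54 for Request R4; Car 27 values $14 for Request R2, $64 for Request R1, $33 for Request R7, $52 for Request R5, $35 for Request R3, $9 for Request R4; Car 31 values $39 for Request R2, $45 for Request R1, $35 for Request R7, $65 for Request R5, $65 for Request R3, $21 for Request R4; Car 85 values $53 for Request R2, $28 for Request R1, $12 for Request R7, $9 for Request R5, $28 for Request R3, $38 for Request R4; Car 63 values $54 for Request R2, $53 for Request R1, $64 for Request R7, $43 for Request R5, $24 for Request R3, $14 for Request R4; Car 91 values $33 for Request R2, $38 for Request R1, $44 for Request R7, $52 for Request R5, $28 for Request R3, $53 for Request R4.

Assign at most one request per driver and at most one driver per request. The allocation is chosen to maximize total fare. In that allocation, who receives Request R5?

Car 91 receives Request R5.

This is a one-to-one assignment (maximum-weight bipartite matching).
Optimal: Car 106→Request R4 ($54), Car 27→Request R1 ($64), Car 31→Request R3 ($65), Car 85→Request R2 ($53), Car 63→Request R7 ($64), Car 91→Request R5 ($52) — total 54+64+65+53+64+52 = $352.
Max-entry greedy (repeatedly take the single best remaining cell) gives $328, worse by 24.
Next-best assignment: Car 106→Request R1, Car 27→Request R5, Car 31→Request R3, Car 85→Request R2, Car 63→Request R7, Car 91→Request R4 = $333.
Car 91's own top request is Request R4 ($53), but forcing Car 91→Request R4 and reassigning the rest optimally gives only $333 — worse by 19.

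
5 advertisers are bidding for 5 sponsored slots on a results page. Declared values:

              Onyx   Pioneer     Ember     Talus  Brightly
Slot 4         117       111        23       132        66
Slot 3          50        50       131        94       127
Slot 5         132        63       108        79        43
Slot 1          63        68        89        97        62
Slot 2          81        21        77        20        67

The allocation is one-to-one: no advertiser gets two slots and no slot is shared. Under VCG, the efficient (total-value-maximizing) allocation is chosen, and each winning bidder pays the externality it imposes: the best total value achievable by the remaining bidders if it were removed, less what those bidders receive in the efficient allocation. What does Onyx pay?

Onyx pays $31.

Efficient allocation: Onyx→Slot 5 ($132), Pioneer→Slot 4 ($111), Ember→Slot 2 ($77), Talus→Slot 1 ($97), Brightly→Slot 3 ($127); total welfare W = $544.
Onyx receives Slot 5 at value $132, so the others get W − 132 = $412.
Without Onyx: best allocation of the remaining 4 bidders over all 5 slots is Pioneer→Slot 4 ($111), Ember→Slot 5 ($108), Talus→Slot 1 ($97), Brightly→Slot 3 ($127), total $443.
VCG payment = (others' best without Onyx) − (others' welfare with Onyx) = 443 − 412 = $31.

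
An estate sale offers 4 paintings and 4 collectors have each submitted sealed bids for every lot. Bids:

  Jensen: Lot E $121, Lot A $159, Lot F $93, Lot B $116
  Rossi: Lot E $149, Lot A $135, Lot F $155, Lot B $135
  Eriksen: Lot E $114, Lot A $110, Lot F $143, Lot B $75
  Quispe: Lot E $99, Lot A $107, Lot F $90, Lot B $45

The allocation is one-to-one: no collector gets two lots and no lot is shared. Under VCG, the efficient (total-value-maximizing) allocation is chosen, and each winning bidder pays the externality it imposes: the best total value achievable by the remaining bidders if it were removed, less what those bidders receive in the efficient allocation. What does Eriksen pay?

Eriksen pays $20.

Efficient allocation: Jensen→Lot A ($159), Rossi→Lot B ($135), Eriksen→Lot F ($143), Quispe→Lot E ($99); total welfare W = $536.
Eriksen receives Lot F at value $143, so the others get W − 143 = $393.
Without Eriksen: best allocation of the remaining 3 bidders over all 4 lots is Jensen→Lot A ($159), Rossi→Lot F ($155), Quispe→Lot E ($99), total $413.
VCG payment = (others' best without Eriksen) − (others' welfare with Eriksen) = 413 − 393 = $20.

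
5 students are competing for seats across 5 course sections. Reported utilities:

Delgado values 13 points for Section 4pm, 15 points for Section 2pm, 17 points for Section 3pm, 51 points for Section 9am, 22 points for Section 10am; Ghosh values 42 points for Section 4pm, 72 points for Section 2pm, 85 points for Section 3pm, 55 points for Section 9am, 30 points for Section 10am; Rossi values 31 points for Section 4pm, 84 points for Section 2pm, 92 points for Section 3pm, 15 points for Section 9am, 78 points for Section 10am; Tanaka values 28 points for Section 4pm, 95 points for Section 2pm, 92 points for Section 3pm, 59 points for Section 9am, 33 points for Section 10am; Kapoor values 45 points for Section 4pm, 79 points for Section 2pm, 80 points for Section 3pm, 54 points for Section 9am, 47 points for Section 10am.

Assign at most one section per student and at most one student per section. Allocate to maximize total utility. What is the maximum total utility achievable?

Max total: 354 points

Optimal: Delgado→Section 9am (51 points), Ghosh→Section 3pm (85 points), Rossi→Section 10am (78 points), Tanaka→Section 2pm (95 points), Kapoor→Section 4pm (45 points) — total 51+85+78+95+45 = 354 points.
Max-entry greedy (repeatedly take the single best remaining cell) gives 302 points, worse by 52.
Next-best assignment: Delgado→Section 9am, Ghosh→Section 4pm, Rossi→Section 10am, Tanaka→Section 2pm, Kapoor→Section 3pm = 346 points.
Swapping Tanaka↔Ghosh (Tanaka→Section 3pm 92 points, Ghosh→Section 2pm 72 points) loses 16.
Every other assignment is strictly worse.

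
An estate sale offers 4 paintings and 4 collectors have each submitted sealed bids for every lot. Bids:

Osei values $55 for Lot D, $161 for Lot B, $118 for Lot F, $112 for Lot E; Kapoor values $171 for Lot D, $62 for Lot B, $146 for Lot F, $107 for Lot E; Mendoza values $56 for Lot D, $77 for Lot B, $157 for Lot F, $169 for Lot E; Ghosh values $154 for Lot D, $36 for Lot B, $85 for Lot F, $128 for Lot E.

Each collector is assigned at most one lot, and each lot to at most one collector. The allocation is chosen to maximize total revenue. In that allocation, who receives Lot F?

Kapoor receives Lot F.

This is a one-to-one assignment (maximum-weight bipartite matching).
Optimal: Osei→Lot B ($161), Kapoor→Lot F ($146), Mendoza→Lot E ($169), Ghosh→Lot D ($154) — total 161+146+169+154 = $630.
Swapping Mendoza↔Kapoor (Mendoza→Lot F $157, Kapoor→Lot E $107) loses 51.
Kapoor's own top lot is Lot D ($171), but forcing Kapoor→Lot D and reassigning the rest optimally gives only $617 — worse by 13.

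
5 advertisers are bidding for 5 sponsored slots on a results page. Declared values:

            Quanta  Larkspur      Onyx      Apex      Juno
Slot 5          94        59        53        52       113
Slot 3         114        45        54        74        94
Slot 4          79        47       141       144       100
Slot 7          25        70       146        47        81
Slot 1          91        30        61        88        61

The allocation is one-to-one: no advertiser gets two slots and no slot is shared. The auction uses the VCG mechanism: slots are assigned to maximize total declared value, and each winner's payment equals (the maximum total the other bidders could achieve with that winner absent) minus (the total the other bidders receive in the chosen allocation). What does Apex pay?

Apex pays $35.

Efficient allocation: Quanta→Slot 3 ($114), Larkspur→Slot 1 ($30), Onyx→Slot 7 ($146), Apex→Slot 4 ($144), Juno→Slot 5 ($113); total welfare W = $547.
Apex receives Slot 4 at value $144, so the others get W − 144 = $403.
Without Apex: best allocation of the remaining 4 bidders over all 5 slots is Quanta→Slot 3 ($114), Larkspur→Slot 7 ($70), Onyx→Slot 4 ($141), Juno→Slot 5 ($113), total $438.
VCG payment = (others' best without Apex) − (others' welfare with Apex) = 438 − 403 = $35.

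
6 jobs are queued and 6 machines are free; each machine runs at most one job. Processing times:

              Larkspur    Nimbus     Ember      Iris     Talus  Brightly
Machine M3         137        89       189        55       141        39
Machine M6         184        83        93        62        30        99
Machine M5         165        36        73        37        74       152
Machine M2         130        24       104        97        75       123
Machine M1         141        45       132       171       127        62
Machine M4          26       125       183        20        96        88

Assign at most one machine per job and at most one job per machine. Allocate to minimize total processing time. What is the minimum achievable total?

Min total: 270 min

This is a one-to-one assignment (minimum-cost bipartite matching).
Optimal: Larkspur→Machine M4 (26 min), Nimbus→Machine M2 (24 min), Ember→Machine M5 (73 min), Iris→Machine M3 (55 min), Talus→Machine M6 (30 min), Brightly→Machine M1 (62 min) — total 26+24+73+55+30+62 = 270 min.
Column-greedy (each machine in turn goes to its cheapest remaining job) gives 360 min, worse by 90.
Next-best assignment: Larkspur→Machine M4, Nimbus→Machine M1, Ember→Machine M2, Iris→Machine M5, Talus→Machine M6, Brightly→Machine M3 = 281 min.
Checked against all permutations: 270 min is optimal.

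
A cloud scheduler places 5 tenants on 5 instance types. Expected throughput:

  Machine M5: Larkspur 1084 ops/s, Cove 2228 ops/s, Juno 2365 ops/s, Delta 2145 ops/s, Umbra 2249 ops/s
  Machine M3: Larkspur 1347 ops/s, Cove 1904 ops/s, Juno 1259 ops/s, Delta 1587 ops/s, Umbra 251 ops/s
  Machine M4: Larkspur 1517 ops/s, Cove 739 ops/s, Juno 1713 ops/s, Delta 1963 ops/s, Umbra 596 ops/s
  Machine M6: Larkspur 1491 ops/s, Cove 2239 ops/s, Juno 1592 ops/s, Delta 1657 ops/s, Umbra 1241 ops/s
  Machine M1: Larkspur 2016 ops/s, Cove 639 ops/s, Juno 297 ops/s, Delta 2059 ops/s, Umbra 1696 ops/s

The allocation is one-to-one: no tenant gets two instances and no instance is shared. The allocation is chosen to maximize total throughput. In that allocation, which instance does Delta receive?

This is a one-to-one assignment (maximum-weight bipartite matching).
Optimal: Larkspur→Machine M1 (2016 ops/s), Cove→Machine M6 (2239 ops/s), Juno→Machine M4 (1713 ops/s), Delta→Machine M3 (1587 ops/s), Umbra→Machine M5 (2249 ops/s) — total 2016+2239+1713+1587+2249 = 9804 ops/s.
Next-best assignment: Larkspur→Machine M1, Cove→Machine M6, Juno→Machine M3, Delta→Machine M4, Umbra→Machine M5 = 9726 ops/s.
Delta's own top instance is Machine M5 (2145 ops/s), but forcing Delta→Machine M5 and reassigning the rest optimally gives only 9140 ops/s — worse by 664.

Delta receives Machine M3.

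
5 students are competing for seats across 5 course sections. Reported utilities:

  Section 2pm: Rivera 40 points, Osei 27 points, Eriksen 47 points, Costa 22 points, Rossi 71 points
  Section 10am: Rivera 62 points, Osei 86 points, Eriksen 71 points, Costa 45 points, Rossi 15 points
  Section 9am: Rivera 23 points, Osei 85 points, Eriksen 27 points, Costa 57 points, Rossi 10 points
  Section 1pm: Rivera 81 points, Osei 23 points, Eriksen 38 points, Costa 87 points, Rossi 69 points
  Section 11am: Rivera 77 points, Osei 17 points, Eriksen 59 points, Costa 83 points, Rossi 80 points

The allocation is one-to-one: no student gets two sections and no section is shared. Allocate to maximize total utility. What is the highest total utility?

Maximum total: 391 points

Optimal: Rivera→Section 1pm (81 points), Osei→Section 9am (85 points), Eriksen→Section 10am (71 points), Costa→Section 11am (83 points), Rossi→Section 2pm (71 points) — total 81+85+71+83+71 = 391 points.
Column-greedy (each section in turn goes to its best remaining student) gives 354 points, worse by 37.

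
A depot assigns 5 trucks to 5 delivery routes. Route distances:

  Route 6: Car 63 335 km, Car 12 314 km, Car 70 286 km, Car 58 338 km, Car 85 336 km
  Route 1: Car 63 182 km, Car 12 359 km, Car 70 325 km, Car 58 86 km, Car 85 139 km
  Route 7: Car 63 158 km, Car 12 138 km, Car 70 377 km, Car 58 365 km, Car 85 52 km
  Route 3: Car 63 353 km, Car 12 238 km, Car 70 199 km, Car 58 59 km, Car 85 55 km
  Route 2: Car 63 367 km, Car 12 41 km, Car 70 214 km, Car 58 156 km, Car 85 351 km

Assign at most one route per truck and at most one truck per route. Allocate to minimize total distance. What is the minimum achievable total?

Min total: 620 km

Optimal: Car 63→Route 1 (182 km), Car 12→Route 2 (41 km), Car 70→Route 6 (286 km), Car 58→Route 3 (59 km), Car 85→Route 7 (52 km) — total 182+41+286+59+52 = 620 km.
Row-greedy (each truck in turn takes its cheapest remaining route) gives 820 km, worse by 200.
Next-best assignment: Car 63→Route 7, Car 12→Route 2, Car 70→Route 6, Car 58→Route 1, Car 85→Route 3 = 626 km.
Swapping Car 63↔Car 85 (Car 63→Route 7 158 km, Car 85→Route 1 139 km) adds 63.
No other one-to-one assignment undercuts 620 km.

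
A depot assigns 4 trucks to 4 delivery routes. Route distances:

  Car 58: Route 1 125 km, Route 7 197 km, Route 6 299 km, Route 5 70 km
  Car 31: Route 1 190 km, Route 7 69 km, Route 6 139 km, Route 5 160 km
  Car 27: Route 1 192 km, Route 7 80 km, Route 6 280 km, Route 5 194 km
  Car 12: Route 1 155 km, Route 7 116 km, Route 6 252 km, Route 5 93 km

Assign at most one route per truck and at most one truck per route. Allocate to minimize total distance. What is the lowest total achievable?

Minimum total: 437 km

Optimal: Car 58→Route 1 (125 km), Car 31→Route 6 (139 km), Car 27→Route 7 (80 km), Car 12→Route 5 (93 km) — total 125+139+80+93 = 437 km.
Checked against all permutations: 437 km is optimal.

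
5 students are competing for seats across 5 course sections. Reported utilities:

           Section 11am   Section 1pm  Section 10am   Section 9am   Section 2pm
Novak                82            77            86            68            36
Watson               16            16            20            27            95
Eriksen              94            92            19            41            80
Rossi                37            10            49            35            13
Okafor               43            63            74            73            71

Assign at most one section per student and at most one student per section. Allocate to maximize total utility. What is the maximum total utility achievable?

Max total: 391 points

This is a one-to-one assignment (maximum-weight bipartite matching).
Optimal: Novak→Section 11am (82 points), Watson→Section 2pm (95 points), Eriksen→Section 1pm (92 points), Rossi→Section 10am (49 points), Okafor→Section 9am (73 points) — total 82+95+92+49+73 = 391 points.
Max-entry greedy (repeatedly take the single best remaining cell) gives 358 points, worse by 33.
Swapping Okafor↔Eriksen (Okafor→Section 1pm 63 points, Eriksen→Section 9am 41 points) loses 61.
Checked against all permutations: 391 points is optimal.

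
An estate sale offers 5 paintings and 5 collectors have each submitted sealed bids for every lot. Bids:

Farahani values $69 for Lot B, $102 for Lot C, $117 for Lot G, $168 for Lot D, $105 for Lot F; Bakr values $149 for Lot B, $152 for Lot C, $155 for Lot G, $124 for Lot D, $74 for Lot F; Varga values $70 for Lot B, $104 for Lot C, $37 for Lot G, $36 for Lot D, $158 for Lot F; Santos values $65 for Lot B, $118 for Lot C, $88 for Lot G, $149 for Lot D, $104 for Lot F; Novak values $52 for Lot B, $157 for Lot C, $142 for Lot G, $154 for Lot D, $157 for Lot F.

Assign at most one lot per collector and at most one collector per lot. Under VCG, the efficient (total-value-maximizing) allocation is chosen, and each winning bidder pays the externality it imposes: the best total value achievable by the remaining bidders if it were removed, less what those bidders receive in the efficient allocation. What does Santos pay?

Efficient allocation: Farahani→Lot D ($168), Bakr→Lot B ($149), Varga→Lot F ($158), Santos→Lot C ($118), Novak→Lot G ($142); total welfare W = $735.
Santos receives Lot C at value $118, so the others get W − 118 = $617.
Without Santos: best allocation of the remaining 4 bidders over all 5 lots is Farahani→Lot D ($168), Bakr→Lot G ($155), Varga→Lot F ($158), Novak→Lot C ($157), total $638.
VCG payment = (others' best without Santos) − (others' welfare with Santos) = 638 − 617 = $21.

Santos pays $21.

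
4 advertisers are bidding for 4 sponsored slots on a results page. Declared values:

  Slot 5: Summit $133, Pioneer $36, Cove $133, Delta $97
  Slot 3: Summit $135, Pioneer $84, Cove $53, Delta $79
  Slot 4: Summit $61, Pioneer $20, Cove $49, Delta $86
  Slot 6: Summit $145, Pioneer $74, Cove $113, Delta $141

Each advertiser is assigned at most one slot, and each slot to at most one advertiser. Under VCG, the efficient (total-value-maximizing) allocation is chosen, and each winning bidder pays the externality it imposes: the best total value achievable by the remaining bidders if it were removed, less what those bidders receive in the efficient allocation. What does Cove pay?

Efficient allocation: Summit→Slot 6 ($145), Pioneer→Slot 3 ($84), Cove→Slot 5 ($133), Delta→Slot 4 ($86); total welfare W = $448.
Cove receives Slot 5 at value $133, so the others get W − 133 = $315.
Without Cove: best allocation of the remaining 3 bidders over all 4 slots is Summit→Slot 5 ($133), Pioneer→Slot 3 ($84), Delta→Slot 6 ($141), total $358.
VCG payment = (others' best without Cove) − (others' welfare with Cove) = 358 − 315 = $43.

Cove pays $43.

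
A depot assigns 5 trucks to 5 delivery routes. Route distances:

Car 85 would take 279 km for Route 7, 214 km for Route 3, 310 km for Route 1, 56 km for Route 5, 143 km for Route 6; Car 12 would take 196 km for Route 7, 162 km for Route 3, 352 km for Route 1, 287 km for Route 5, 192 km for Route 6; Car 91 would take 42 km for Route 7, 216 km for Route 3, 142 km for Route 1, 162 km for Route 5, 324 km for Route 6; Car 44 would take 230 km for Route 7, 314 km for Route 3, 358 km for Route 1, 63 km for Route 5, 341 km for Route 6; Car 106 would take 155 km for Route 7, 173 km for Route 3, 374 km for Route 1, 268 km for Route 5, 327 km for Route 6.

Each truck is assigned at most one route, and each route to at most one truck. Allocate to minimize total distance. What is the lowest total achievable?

Optimal: Car 85→Route 6 (143 km), Car 12→Route 3 (162 km), Car 91→Route 1 (142 km), Car 44→Route 5 (63 km), Car 106→Route 7 (155 km) — total 143+162+142+63+155 = 665 km.
Min-entry greedy (repeatedly take the single cheapest remaining cell) gives 945 km, worse by 280.

Min total: 665 km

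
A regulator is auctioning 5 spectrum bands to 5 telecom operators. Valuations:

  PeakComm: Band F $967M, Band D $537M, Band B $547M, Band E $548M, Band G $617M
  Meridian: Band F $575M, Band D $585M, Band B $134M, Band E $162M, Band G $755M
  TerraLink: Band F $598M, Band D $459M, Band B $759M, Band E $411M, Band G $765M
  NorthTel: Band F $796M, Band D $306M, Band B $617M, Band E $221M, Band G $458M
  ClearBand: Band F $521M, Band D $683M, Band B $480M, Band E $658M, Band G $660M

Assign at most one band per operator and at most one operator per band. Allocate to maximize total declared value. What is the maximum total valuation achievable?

Max total: $3592M

Optimal: PeakComm→Band F ($967M), Meridian→Band D ($585M), TerraLink→Band G ($765M), NorthTel→Band B ($617M), ClearBand→Band E ($658M) — total 967+585+765+617+658 = $3592M.
Row-greedy (each operator in turn takes its best remaining band) gives $3445M, worse by 147.
No other one-to-one assignment exceeds $3592M.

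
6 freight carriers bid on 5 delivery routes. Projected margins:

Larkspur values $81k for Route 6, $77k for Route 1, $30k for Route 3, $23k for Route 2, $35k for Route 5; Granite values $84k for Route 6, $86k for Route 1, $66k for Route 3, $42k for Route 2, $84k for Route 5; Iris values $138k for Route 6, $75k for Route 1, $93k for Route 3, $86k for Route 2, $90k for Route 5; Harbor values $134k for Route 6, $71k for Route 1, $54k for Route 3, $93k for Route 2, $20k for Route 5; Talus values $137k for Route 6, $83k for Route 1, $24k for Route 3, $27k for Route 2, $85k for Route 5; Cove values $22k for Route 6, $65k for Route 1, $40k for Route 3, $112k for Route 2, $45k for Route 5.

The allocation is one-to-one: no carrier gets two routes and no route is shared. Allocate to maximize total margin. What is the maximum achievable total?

Max total: $510k

Optimal: Harbor→Route 6 ($134k), Granite→Route 1 ($86k), Iris→Route 3 ($93k), Cove→Route 2 ($112k), Talus→Route 5 ($85k) — total 134+86+93+112+85 = $510k.
Max-entry greedy (repeatedly take the single best remaining cell) gives $475k, worse by 35.
Swapping Cove↔Granite (Cove→Route 1 $65k, Granite→Route 2 $42k) loses 91.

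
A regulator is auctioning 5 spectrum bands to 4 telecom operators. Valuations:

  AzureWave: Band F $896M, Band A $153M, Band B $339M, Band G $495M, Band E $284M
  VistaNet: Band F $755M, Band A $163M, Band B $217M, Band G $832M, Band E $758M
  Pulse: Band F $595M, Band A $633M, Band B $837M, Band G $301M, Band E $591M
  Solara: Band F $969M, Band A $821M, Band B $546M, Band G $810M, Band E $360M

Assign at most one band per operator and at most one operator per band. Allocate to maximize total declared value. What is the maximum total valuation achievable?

Max total: $3386M

Optimal: AzureWave→Band F ($896M), VistaNet→Band G ($832M), Pulse→Band B ($837M), Solara→Band A ($821M) — total 896+832+837+821 = $3386M.
Column-greedy (each band in turn goes to its best remaining operator) gives $2773M, worse by 613.
Next-best assignment: AzureWave→Band F, VistaNet→Band E, Pulse→Band B, Solara→Band A = $3312M.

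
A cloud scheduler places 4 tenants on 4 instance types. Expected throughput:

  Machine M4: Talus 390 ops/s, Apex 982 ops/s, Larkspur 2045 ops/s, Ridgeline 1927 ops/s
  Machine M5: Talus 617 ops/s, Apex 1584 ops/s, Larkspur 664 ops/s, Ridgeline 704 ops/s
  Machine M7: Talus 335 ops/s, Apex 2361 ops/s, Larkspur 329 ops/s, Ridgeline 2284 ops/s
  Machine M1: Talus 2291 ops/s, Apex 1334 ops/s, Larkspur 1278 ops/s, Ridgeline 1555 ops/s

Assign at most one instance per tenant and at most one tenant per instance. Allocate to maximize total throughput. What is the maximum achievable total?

Maximum total: 8204 ops/s

Optimal: Talus→Machine M1 (2291 ops/s), Apex→Machine M5 (1584 ops/s), Larkspur→Machine M4 (2045 ops/s), Ridgeline→Machine M7 (2284 ops/s) — total 2291+1584+2045+2284 = 8204 ops/s.
Row-greedy (each tenant in turn takes its best remaining instance) gives 7401 ops/s, worse by 803.
Swapping Apex↔Talus (Apex→Machine M1 1334 ops/s, Talus→Machine M5 617 ops/s) loses 1924.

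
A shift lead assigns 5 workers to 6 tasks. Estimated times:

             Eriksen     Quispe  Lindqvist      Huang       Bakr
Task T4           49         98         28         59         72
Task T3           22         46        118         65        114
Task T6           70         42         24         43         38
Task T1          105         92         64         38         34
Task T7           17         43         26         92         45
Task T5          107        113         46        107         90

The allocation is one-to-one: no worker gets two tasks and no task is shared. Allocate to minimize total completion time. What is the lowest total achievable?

Minimum total: 167 min

Optimal: Eriksen→Task T7 (17 min), Quispe→Task T3 (46 min), Lindqvist→Task T4 (28 min), Huang→Task T1 (38 min), Bakr→Task T6 (38 min) — total 17+46+28+38+38 = 167 min.
Next-best assignment: Eriksen→Task T7, Quispe→Task T3, Lindqvist→Task T4, Huang→Task T6, Bakr→Task T1 = 168 min.
No other one-to-one assignment undercuts 167 min.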